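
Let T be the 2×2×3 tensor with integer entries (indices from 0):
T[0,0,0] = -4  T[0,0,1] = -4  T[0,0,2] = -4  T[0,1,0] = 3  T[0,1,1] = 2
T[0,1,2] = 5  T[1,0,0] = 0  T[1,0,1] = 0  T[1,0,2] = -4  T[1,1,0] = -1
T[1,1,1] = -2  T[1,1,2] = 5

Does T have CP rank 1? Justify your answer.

No

The mode-3 unfolding of T (rows indexed by k, columns by (i,j) = (0,0), (0,1), (1,0), (1,1)) is [[-4, 3, 0, -1], [-4, 2, 0, -2], [-4, 5, -4, 5]].
There the 3×3 minor on rows k ∈ {0, 1, 2}, columns (i,j) ∈ {(0,0), (0,1), (1,0)} is det [[-4, 3, 0], [-4, 2, 0], [-4, 5, -4]] = -16 ≠ 0, so this unfolding has rank ≥ 3; CP rank is at least every unfolding rank, so rank(T) ≥ 3.
In particular rank(T) ≥ 3 > 1, so T is not rank-1.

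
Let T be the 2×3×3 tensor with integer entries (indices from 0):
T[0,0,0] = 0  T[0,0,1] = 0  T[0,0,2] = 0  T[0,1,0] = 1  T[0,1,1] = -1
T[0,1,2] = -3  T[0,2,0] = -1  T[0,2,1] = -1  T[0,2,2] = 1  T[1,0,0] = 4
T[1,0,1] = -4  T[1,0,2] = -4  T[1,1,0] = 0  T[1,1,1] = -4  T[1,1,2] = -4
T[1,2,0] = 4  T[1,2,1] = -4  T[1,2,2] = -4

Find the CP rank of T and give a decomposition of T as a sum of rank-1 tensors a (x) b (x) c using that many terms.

Lower bound: the mode-2 unfolding of T (rows indexed by j, columns by (i,k) = (0,0), (0,1), (0,2), (1,0), (1,1), (1,2)) is [[0, 0, 0, 4, -4, -4], [1, -1, -3, 0, -4, -4], [-1, -1, 1, 4, -4, -4]].
There the 3×3 minor on rows j ∈ {0, 1, 2}, columns (i,k) ∈ {(0,0), (0,1), (1,0)} is det [[0, 0, 4], [1, -1, 0], [-1, -1, 4]] = -8 ≠ 0, so this unfolding has rank ≥ 3; CP rank is at least every unfolding rank, so rank(T) ≥ 3. (Flattening ranks never certify an upper bound on CP rank; for that we must actually write T with 3 rank-1 terms.)
Upper bound: T is a sum of 3 rank-1 terms, T = (0, 1) (x) (1, 0, 1) (x) (4, -4, -4) + (1, 0) (x) (0, 1, -1) (x) (1, 1, -1) + (1, 2) (x) (0, 1, 0) (x) (0, -2, -2) (written with every a and b primitive with positive leading entry and the scale carried by c; CP decompositions are not unique, and this one is verified by expanding entrywise), so rank(T) ≤ 3.
These bounds meet, so rank(T) = 3.

rank(T) = 3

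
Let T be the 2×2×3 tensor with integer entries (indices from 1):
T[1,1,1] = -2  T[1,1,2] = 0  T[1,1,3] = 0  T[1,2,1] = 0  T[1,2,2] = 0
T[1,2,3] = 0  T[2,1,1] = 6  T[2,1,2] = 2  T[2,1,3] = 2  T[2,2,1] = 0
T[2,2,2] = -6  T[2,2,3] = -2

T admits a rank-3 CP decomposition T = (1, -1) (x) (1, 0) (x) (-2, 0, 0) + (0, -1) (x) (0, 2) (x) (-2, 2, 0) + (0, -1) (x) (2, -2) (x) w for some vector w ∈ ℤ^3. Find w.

Subtract the known terms from T to get the rank-1 residual R = (0, -1) (x) (2, -2) (x) w, so R[i,j,k] = a[i]·b[j]·w[k]. Pick indices with nonzero a[2]·b[1] = (-1)·(2) = -2. Only the fibre through (2,1,·) is needed: R[2,1,:] = T[2,1,:] − Σₗ aₗ[2]bₗ[1]cₗ = [6, 2, 2] − (-1)·(1)·(-2, 0, 0) − (-1)·(0)·(-2, 2, 0) = [4, 2, 2]. Then w[k] = R[2,1,k] / -2 for each k, giving w = [4, 2, 2] / -2 = (-2, -1, -1).

w = (-2, -1, -1)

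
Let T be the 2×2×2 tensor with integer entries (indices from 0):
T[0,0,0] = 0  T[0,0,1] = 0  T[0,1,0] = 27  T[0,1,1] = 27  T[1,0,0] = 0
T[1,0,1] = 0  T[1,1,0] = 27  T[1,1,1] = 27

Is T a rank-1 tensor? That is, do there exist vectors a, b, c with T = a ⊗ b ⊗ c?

The mode-1 fibre T[:,1,0] = [27, 27] gives a = (1, 1) (primitive direction); the mode-2 fibre T[0,:,0] = [0, 27] gives b = (0, 1); then c[k] = T[0,1,k] / (a[0]·b[1]) = [27, 27] / 1 = (27, 27).
Expanding (1, 1) ⊗ (0, 1) ⊗ (27, 27) reproduces all 8 entries of T, so T = (1, 1) ⊗ (0, 1) ⊗ (27, 27) and rank(T) ≤ 1.
Equivalently every frontal slice T[:,:,k] is c[k] times the rank-1 matrix (1, 1) ⊗ (0, 1). So T has rank 1 (it is nonzero).

Yes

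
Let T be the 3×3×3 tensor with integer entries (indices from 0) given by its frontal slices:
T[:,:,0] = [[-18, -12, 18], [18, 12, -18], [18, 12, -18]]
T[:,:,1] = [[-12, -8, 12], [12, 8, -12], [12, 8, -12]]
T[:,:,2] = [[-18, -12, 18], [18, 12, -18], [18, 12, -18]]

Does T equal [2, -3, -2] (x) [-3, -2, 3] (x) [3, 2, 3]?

No

Reconstruct entry (1,0,0) from the claimed factors: Σₗ aₗ[1]bₗ[0]cₗ[0] = (-3)·(-3)·(3) = 27, but T[1,0,0] = 18. The claim is false.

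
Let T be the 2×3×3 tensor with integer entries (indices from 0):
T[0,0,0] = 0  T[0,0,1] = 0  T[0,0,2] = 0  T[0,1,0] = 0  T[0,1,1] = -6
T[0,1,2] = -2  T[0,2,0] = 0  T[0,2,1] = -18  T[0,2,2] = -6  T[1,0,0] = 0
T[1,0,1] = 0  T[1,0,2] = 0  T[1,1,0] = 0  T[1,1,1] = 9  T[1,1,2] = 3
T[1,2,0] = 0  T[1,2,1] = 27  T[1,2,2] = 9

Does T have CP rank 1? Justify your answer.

If T = a ⊗ b ⊗ c then every fibre of T is a multiple of the corresponding factor, so read the factors off the fibres through the nonzero entry T[0,1,1] = -6.
The mode-1 fibre T[:,1,1] = [-6, 9] gives a = [2, -3] (primitive direction); the mode-2 fibre T[0,:,1] = [0, -6, -18] gives b = [0, 1, 3]; then c[k] = T[0,1,k] / (a[0]·b[1]) = [0, -6, -2] / 2 = [0, -3, -1].
Expanding [2, -3] ⊗ [0, 1, 3] ⊗ [0, -3, -1] reproduces all 18 entries of T, so T = [2, -3] ⊗ [0, 1, 3] ⊗ [0, -3, -1] and rank(T) ≤ 1.
Equivalently every frontal slice T[:,:,k] is c[k] times the rank-1 matrix [2, -3] ⊗ [0, 1, 3]. So T has rank 1 (it is nonzero).

Yes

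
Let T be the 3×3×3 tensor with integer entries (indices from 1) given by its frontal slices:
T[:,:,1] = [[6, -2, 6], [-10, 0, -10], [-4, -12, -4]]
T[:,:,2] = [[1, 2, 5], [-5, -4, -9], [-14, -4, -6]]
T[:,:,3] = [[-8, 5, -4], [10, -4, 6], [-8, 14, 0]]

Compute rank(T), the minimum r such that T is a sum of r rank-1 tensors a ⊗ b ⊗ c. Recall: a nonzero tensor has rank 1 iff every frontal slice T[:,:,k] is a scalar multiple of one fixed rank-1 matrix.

3

Lower bound: the mode-2 unfolding of T (rows indexed by j, columns by (i,k) = (1,1), (1,2), (1,3), (2,1), (2,2), (2,3), (3,1), (3,2), (3,3)) is [[6, 1, -8, -10, -5, 10, -4, -14, -8], [-2, 2, 5, 0, -4, -4, -12, -4, 14], [6, 5, -4, -10, -9, 6, -4, -6, 0]].
There the 3×3 minor on rows j ∈ {1, 2, 3}, columns (i,k) ∈ {(1,1), (1,2), (2,1)} is det [[6, 1, -10], [-2, 2, 0], [6, 5, -10]] = 80 ≠ 0, so this unfolding has rank ≥ 3; CP rank is at least every unfolding rank, so rank(T) ≥ 3. (This is only a lower bound: in general the CP rank may exceed every unfolding rank, so we still need to exhibit 3 rank-1 terms summing to T.)
Upper bound: T is a sum of 3 rank-1 terms, T = (1, -2, -2) ⊗ (2, 1, 2) ⊗ (2, 2, -1) + (1, -1, 2) ⊗ (1, -2, 1) ⊗ (2, 1, -2) + (1, -1, 2) ⊗ (2, -1, 0) ⊗ (0, -2, -2) (one valid choice — decompositions are not unique — normalised so each a, b is primitive with positive first nonzero entry; check it by expanding all entries), so rank(T) ≤ 3.
These bounds meet, so rank(T) = 3.
Check entry T[3,2,2] = -4: (-2)·(1)·(2) + (2)·(-2)·(1) + (2)·(-1)·(-2) = -4.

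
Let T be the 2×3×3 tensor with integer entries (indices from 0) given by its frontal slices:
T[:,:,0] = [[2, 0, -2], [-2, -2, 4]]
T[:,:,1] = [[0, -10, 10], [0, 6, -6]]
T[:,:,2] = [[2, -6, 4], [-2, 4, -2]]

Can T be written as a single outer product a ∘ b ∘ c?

The mode-3 unfolding of T (rows indexed by k, columns by (i,j) = (0,0), (0,1), (0,2), (1,0), (1,1), (1,2)) is [[2, 0, -2, -2, -2, 4], [0, -10, 10, 0, 6, -6], [2, -6, 4, -2, 4, -2]].
There the 3×3 minor on rows k ∈ {0, 1, 2}, columns (i,j) ∈ {(0,0), (0,1), (1,1)} is det [[2, 0, -2], [0, -10, 6], [2, -6, 4]] = -48 ≠ 0, so this unfolding has rank ≥ 3; CP rank is at least every unfolding rank, so rank(T) ≥ 3.
In particular rank(T) ≥ 3 > 1, so T is not rank-1.

No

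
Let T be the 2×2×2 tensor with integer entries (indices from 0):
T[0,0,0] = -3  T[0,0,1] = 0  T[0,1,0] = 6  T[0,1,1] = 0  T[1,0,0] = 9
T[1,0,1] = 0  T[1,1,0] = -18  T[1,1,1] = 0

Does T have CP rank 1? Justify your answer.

Yes

The mode-1 fibre T[:,0,0] = [-3, 9] gives a = [1, -3] (primitive direction); the mode-2 fibre T[0,:,0] = [-3, 6] gives b = [1, -2]; then c[k] = T[0,0,k] / (a[0]·b[0]) = [-3, 0] / 1 = [-3, 0].
Expanding [1, -3] (x) [1, -2] (x) [-3, 0] reproduces all 8 entries of T, so T = [1, -3] (x) [1, -2] (x) [-3, 0] and rank(T) ≤ 1.
Equivalently every frontal slice T[:,:,k] is c[k] times the rank-1 matrix [1, -3] (x) [1, -2]. So T has rank 1 (it is nonzero).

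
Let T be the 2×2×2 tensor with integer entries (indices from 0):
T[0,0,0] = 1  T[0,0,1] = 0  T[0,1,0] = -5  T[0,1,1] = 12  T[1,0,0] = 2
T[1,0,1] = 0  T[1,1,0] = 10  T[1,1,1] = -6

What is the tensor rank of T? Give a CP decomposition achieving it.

rank(T) = 2

Lower bound: in the mode-1 unfolding of T (rows indexed by i, columns by (j,k)) the 2×2 minor on rows i ∈ {0, 1}, columns (j,k) ∈ {(0,0), (1,0)} is det [[1, -5], [2, 10]] = 20 ≠ 0, so that unfolding has rank ≥ 2 and hence rank(T) ≥ 2 (CP rank is at least every unfolding rank, though it can be larger).
Upper bound: with S_k = T[:,:,k], the two rank-1 terms a₁b₁ᵀ, a₂b₂ᵀ are the rank-1 members of the pencil x·S₀ + y·S₁.
det(x·S₀ + y·S₁) is 20·x² − 30·xy = 10·(2·x − 3·y)(x), vanishing at (x:y) = (3:2) and (0:1).
M₁ = 3·S₀ + 2·S₁ = [[3, 9], [6, 18]] = 3·[1, 2][1, 3]ᵀ and M₂ = S₁ = [[0, 12], [0, -6]] = 6·[2, -1][0, 1]ᵀ, so take a₁ = [1, 2], b₁ = [1, 3], a₂ = [2, -1], b₂ = [0, 1].
Each slice is an integer combination of E₁ = a₁b₁ᵀ and E₂ = a₂b₂ᵀ: S₀ = E₁ − 4·E₂, S₁ = 6·E₂; reading off coefficients, c₁ = [1, 0] and c₂ = [-4, 6].
Hence T = [1, 2] ⊗ [1, 3] ⊗ [1, 0] + [2, -1] ⊗ [0, 1] ⊗ [-4, 6], so rank(T) ≤ 2.
These bounds meet, so rank(T) = 2.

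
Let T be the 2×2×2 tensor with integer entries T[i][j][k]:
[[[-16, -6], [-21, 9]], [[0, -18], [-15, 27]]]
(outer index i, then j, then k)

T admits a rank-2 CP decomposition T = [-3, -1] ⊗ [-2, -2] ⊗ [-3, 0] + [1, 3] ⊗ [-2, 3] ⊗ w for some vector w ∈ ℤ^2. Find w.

w = [-1, 3]

Subtract the known terms from T to get the rank-1 residual R = [1, 3] ⊗ [-2, 3] ⊗ w, so R[i,j,k] = a[i]·b[j]·w[k]. Pick indices with nonzero a[0]·b[0] = (1)·(-2) = -2. Only the fibre through (0,0,·) is needed: R[0,0,:] = T[0,0,:] − Σₗ aₗ[0]bₗ[0]cₗ = [-16, -6] − (-3)·(-2)·[-3, 0] = [2, -6]. Then w[k] = R[0,0,k] / -2 for each k, giving w = [2, -6] / -2 = [-1, 3].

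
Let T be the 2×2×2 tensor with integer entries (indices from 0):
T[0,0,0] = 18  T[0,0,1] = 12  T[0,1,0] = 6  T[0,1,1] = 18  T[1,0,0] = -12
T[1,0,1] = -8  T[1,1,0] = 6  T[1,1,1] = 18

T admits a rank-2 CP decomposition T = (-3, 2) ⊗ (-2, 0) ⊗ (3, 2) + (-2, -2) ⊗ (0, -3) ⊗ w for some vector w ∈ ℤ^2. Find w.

w = (1, 3)

Subtract the known terms from T to get the rank-1 residual R = (-2, -2) ⊗ (0, -3) ⊗ w, so R[i,j,k] = a[i]·b[j]·w[k]. Pick indices with nonzero a[0]·b[1] = (-2)·(-3) = 6. Only the fibre through (0,1,·) is needed: R[0,1,:] = T[0,1,:] − Σₗ aₗ[0]bₗ[1]cₗ = [6, 18] − (-3)·(0)·(3, 2) = [6, 18]. Then w[k] = R[0,1,k] / 6 for each k, giving w = [6, 18] / 6 = (1, 3).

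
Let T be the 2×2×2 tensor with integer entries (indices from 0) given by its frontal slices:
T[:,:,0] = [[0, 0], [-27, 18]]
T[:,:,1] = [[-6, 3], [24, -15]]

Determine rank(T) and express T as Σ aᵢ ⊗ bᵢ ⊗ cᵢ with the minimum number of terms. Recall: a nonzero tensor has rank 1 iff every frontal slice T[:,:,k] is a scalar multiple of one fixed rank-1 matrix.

rank(T) = 2

Lower bound: the mode-2 unfolding of T (rows indexed by j, columns by (i,k) = (0,0), (0,1), (1,0), (1,1)) is [[0, -6, -27, 24], [0, 3, 18, -15]].
There the 2×2 minor on rows j ∈ {0, 1}, columns (i,k) ∈ {(0,1), (1,0)} is det [[-6, -27], [3, 18]] = -27 ≠ 0, so this unfolding has rank ≥ 2; CP rank is at least every unfolding rank, so rank(T) ≥ 2. (This is only a lower bound: in general the CP rank may exceed every unfolding rank, so we still need to exhibit 2 rank-1 terms summing to T.)
Upper bound — finding two terms. Write S_k = T[:,:,k] for the frontal slices: S₀ = [[0, 0], [-27, 18]], S₁ = [[-6, 3], [24, -15]].
If T = a₁ ⊗ b₁ ⊗ c₁ + a₂ ⊗ b₂ ⊗ c₂ then each S_k = c₁[k]·a₁b₁ᵀ + c₂[k]·a₂b₂ᵀ. S₀ and S₁ are linearly independent, so a₁b₁ᵀ and a₂b₂ᵀ must span the same plane of matrices: they are the rank-1 matrices of the form x·S₀ + y·S₁.
det(x·S₀ + y·S₁) is −27·xy + 18·y² = (-9)·(3·x − 2·y)(y), vanishing at (x:y) = (2:3) and (1:0).
M₁ = 2·S₀ + 3·S₁ = [[-18, 9], [18, -9]] = (-9)·[1, -1][2, -1]ᵀ and M₂ = S₀ = [[0, 0], [-27, 18]] = (-9)·[0, 1][3, -2]ᵀ, so take a₁ = [1, -1], b₁ = [2, -1], a₂ = [0, 1], b₂ = [3, -2].
Each slice is an integer combination of E₁ = a₁b₁ᵀ and E₂ = a₂b₂ᵀ: S₀ = −9·E₂, S₁ = −3·E₁ + 6·E₂; reading off coefficients, c₁ = [0, -3] and c₂ = [-9, 6].
Hence T = [1, -1] ⊗ [2, -1] ⊗ [0, -3] + [0, 1] ⊗ [3, -2] ⊗ [-9, 6], so rank(T) ≤ 2.
These bounds meet, so rank(T) = 2.
Check entry T[1,0,0] = -27: (-1)·(2)·(0) + (1)·(3)·(-9) = -27.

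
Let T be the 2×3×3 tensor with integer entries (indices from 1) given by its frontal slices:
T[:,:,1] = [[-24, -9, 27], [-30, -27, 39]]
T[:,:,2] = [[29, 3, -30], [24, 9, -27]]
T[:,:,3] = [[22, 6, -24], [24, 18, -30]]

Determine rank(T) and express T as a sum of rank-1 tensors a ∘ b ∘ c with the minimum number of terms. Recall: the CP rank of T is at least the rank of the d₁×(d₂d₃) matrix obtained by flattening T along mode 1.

Lower bound: in the mode-2 unfolding of T (rows indexed by j, columns by (i,k)) the 2×2 minor on rows j ∈ {1, 2}, columns (i,k) ∈ {(1,1), (1,2)} is det [[-24, 29], [-9, 3]] = 189 ≠ 0, so that unfolding has rank ≥ 2 and hence rank(T) ≥ 2 (CP rank is at least every unfolding rank, though it can be larger).
Upper bound: with S_k = T[:,:,k], the two rank-1 terms a₁b₁ᵀ, a₂b₂ᵀ are the rank-1 members of the pencil x·S₁ + y·S₂.
The 2×2 minor of x·S₁ + y·S₂ on rows {1,2}, columns {1,2} is 378·x² − 693·xy + 189·y² = 63·(2·x − 3·y)(3·x − y), vanishing at (x:y) = (3:2) and (1:3).
M₁ = 3·S₁ + 2·S₂ = [[-14, -21, 21], [-42, -63, 63]] = (-7)·[1, 3][2, 3, -3]ᵀ and M₂ = S₁ + 3·S₂ = [[63, 0, -63], [42, 0, -42]] = 21·[3, 2][1, 0, -1]ᵀ, so take a₁ = [1, 3], b₁ = [2, 3, -3], a₂ = [3, 2], b₂ = [1, 0, -1].
Each slice is an integer combination of E₁ = a₁b₁ᵀ and E₂ = a₂b₂ᵀ: S₁ = −3·E₁ − 6·E₂, S₂ = E₁ + 9·E₂, S₃ = 2·E₁ + 6·E₂; reading off coefficients, c₁ = [-3, 1, 2] and c₂ = [-6, 9, 6].
Hence T = [1, 3] ∘ [2, 3, -3] ∘ [-3, 1, 2] + [3, 2] ∘ [1, 0, -1] ∘ [-6, 9, 6], so rank(T) ≤ 2.
These bounds meet, so rank(T) = 2.

rank(T) = 2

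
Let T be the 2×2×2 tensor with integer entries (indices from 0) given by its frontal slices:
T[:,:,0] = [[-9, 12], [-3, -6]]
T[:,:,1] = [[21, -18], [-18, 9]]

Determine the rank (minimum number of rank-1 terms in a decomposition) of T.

2

Lower bound: the mode-2 unfolding of T (rows indexed by j, columns by (i,k) = (0,0), (0,1), (1,0), (1,1)) is [[-9, 21, -3, -18], [12, -18, -6, 9]].
There the 2×2 minor on rows j ∈ {0, 1}, columns (i,k) ∈ {(0,0), (0,1)} is det [[-9, 21], [12, -18]] = -90 ≠ 0, so this unfolding has rank ≥ 2; CP rank is at least every unfolding rank, so rank(T) ≥ 2. (Unfolding ranks only ever bound the CP rank from below — rank(T) can be strictly larger than all of them — so the matching upper bound has to come from an explicit 2-term decomposition.)
Upper bound — finding two terms. Write S_k = T[:,:,k] for the frontal slices: S₀ = [[-9, 12], [-3, -6]], S₁ = [[21, -18], [-18, 9]].
If T = a₁ ⊗ b₁ ⊗ c₁ + a₂ ⊗ b₂ ⊗ c₂ then each S_k = c₁[k]·a₁b₁ᵀ + c₂[k]·a₂b₂ᵀ. S₀ and S₁ are linearly independent, so a₁b₁ᵀ and a₂b₂ᵀ must span the same plane of matrices: they are the rank-1 matrices of the form x·S₀ + y·S₁.
det(x·S₀ + y·S₁) is 90·x² − 45·xy − 135·y² = 45·(2·x − 3·y)(x + y), vanishing at (x:y) = (3:2) and (1:-1).
M₁ = 3·S₀ + 2·S₁ = [[15, 0], [-45, 0]] = 15·[1, -3][1, 0]ᵀ and M₂ = S₀ − S₁ = [[-30, 30], [15, -15]] = (-15)·[2, -1][1, -1]ᵀ, so take a₁ = [1, -3], b₁ = [1, 0], a₂ = [2, -1], b₂ = [1, -1].
Each slice is an integer combination of E₁ = a₁b₁ᵀ and E₂ = a₂b₂ᵀ: S₀ = 3·E₁ − 6·E₂, S₁ = 3·E₁ + 9·E₂; reading off coefficients, c₁ = [3, 3] and c₂ = [-6, 9].
Hence T = [1, -3] ⊗ [1, 0] ⊗ [3, 3] + [2, -1] ⊗ [1, -1] ⊗ [-6, 9], so rank(T) ≤ 2.
These bounds meet, so rank(T) = 2.
Check entry T[1,1,1] = 9: (-3)·(0)·(3) + (-1)·(-1)·(9) = 9.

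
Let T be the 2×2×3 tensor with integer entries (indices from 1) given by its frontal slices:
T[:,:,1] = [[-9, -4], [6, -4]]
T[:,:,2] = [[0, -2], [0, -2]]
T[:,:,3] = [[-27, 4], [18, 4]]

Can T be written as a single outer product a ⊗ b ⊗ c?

No

The mode-2 unfolding of T (rows indexed by j, columns by (i,k) = (1,1), (1,2), (1,3), (2,1), (2,2), (2,3)) is [[-9, 0, -27, 6, 0, 18], [-4, -2, 4, -4, -2, 4]].
There the 2×2 minor on rows j ∈ {1, 2}, columns (i,k) ∈ {(1,1), (1,2)} is det [[-9, 0], [-4, -2]] = 18 ≠ 0, so this unfolding has rank ≥ 2; CP rank is at least every unfolding rank, so rank(T) ≥ 2.
In particular rank(T) ≥ 2 > 1, so T is not rank-1.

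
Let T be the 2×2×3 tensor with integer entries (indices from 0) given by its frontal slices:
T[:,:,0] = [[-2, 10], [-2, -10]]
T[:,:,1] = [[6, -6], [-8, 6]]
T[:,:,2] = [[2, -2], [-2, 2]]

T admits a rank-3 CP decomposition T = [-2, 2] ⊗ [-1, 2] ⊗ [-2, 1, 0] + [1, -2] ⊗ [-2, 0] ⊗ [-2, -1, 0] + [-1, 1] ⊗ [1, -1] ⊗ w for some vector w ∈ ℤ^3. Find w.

w = [2, -2, -2]

Subtract the known terms from T to get the rank-1 residual R = [-1, 1] ⊗ [1, -1] ⊗ w, so R[i,j,k] = a[i]·b[j]·w[k]. Pick indices with nonzero a[0]·b[0] = (-1)·(1) = -1. Only the fibre through (0,0,·) is needed: R[0,0,:] = T[0,0,:] − Σₗ aₗ[0]bₗ[0]cₗ = [-2, 6, 2] − (-2)·(-1)·[-2, 1, 0] − (1)·(-2)·[-2, -1, 0] = [-2, 2, 2]. Then w[k] = R[0,0,k] / -1 for each k, giving w = [-2, 2, 2] / -1 = [2, -2, -2].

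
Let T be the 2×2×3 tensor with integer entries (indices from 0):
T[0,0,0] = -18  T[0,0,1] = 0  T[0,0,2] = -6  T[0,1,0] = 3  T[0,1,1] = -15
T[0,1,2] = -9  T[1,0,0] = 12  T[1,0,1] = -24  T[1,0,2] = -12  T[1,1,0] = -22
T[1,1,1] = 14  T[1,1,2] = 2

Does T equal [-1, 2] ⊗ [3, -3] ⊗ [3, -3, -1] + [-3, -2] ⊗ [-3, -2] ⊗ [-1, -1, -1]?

Reconstruct entrywise from the claimed factors. For example, T[1,0,2] = -12 and Σₗ aₗ[1]bₗ[0]cₗ[2] = (2)·(3)·(-1) + (-2)·(-3)·(-1) = -12; checking all 12 entries, every one matches. The claim holds.

Yes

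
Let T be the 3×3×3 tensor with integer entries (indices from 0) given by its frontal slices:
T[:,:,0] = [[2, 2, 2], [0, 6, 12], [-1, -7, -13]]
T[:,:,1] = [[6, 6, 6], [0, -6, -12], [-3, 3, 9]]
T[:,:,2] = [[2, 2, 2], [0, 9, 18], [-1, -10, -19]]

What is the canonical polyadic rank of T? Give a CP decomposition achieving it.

rank(T) = 2

Lower bound: the mode-3 unfolding of T (rows indexed by k, columns by (i,j) = (0,0), (0,1), (0,2), (1,0), (1,1), (1,2), (2,0), (2,1), (2,2)) is [[2, 2, 2, 0, 6, 12, -1, -7, -13], [6, 6, 6, 0, -6, -12, -3, 3, 9], [2, 2, 2, 0, 9, 18, -1, -10, -19]].
There the 2×2 minor on rows k ∈ {0, 1}, columns (i,j) ∈ {(0,0), (1,1)} is det [[2, 6], [6, -6]] = -48 ≠ 0, so this unfolding has rank ≥ 2; CP rank is at least every unfolding rank, so rank(T) ≥ 2. (This is only a lower bound: in general the CP rank may exceed every unfolding rank, so we still need to exhibit 2 rank-1 terms summing to T.)
Upper bound — finding two terms. Write S_k = T[:,:,k] for the frontal slices: S₀ = [[2, 2, 2], [0, 6, 12], [-1, -7, -13]], S₁ = [[6, 6, 6], [0, -6, -12], [-3, 3, 9]], S₂ = [[2, 2, 2], [0, 9, 18], [-1, -10, -19]].
If T = a₁ (x) b₁ (x) c₁ + a₂ (x) b₂ (x) c₂ then each S_k = c₁[k]·a₁b₁ᵀ + c₂[k]·a₂b₂ᵀ. S₀ and S₁ are linearly independent, so a₁b₁ᵀ and a₂b₂ᵀ must span the same plane of matrices: they are the rank-1 matrices of the form x·S₀ + y·S₁.
The 2×2 minor of x·S₀ + y·S₁ on rows {0,1}, columns {0,1} is 12·x² + 24·xy − 36·y² = 12·(x + 3·y)(x − y), vanishing at (x:y) = (3:-1) and (1:1).
M₁ = 3·S₀ − S₁ = [[0, 0, 0], [0, 24, 48], [0, -24, -48]] = 24·[0, 1, -1][0, 1, 2]ᵀ and M₂ = S₀ + S₁ = [[8, 8, 8], [0, 0, 0], [-4, -4, -4]] = 4·[2, 0, -1][1, 1, 1]ᵀ, so take a₁ = [0, 1, -1], b₁ = [0, 1, 2], a₂ = [2, 0, -1], b₂ = [1, 1, 1].
Each slice is an integer combination of E₁ = a₁b₁ᵀ and E₂ = a₂b₂ᵀ: S₀ = 6·E₁ + E₂, S₁ = −6·E₁ + 3·E₂, S₂ = 9·E₁ + E₂; reading off coefficients, c₁ = [6, -6, 9] and c₂ = [1, 3, 1].
Hence T = [0, 1, -1] (x) [0, 1, 2] (x) [6, -6, 9] + [2, 0, -1] (x) [1, 1, 1] (x) [1, 3, 1], so rank(T) ≤ 2.
These bounds meet, so rank(T) = 2.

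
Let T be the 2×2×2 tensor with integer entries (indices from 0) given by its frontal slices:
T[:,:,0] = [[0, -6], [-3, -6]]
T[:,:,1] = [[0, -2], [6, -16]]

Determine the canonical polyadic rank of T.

Lower bound: in the mode-2 unfolding of T (rows indexed by j, columns by (i,k)) the 2×2 minor on rows j ∈ {0, 1}, columns (i,k) ∈ {(0,0), (1,0)} is det [[0, -3], [-6, -6]] = -18 ≠ 0, so that unfolding has rank ≥ 2 and hence rank(T) ≥ 2 (CP rank is at least every unfolding rank, though it can be larger).
Upper bound: with S_k = T[:,:,k], the two rank-1 terms a₁b₁ᵀ, a₂b₂ᵀ are the rank-1 members of the pencil x·S₀ + y·S₁.
det(x·S₀ + y·S₁) is −18·x² + 30·xy + 12·y² = (-6)·(x − 2·y)(3·x + y), vanishing at (x:y) = (2:1) and (1:-3).
M₁ = 2·S₀ + S₁ = [[0, -14], [0, -28]] = (-14)·[1, 2][0, 1]ᵀ and M₂ = S₀ − 3·S₁ = [[0, 0], [-21, 42]] = (-21)·[0, 1][1, -2]ᵀ, so take a₁ = [1, 2], b₁ = [0, 1], a₂ = [0, 1], b₂ = [1, -2].
Each slice is an integer combination of E₁ = a₁b₁ᵀ and E₂ = a₂b₂ᵀ: S₀ = −6·E₁ − 3·E₂, S₁ = −2·E₁ + 6·E₂; reading off coefficients, c₁ = [-6, -2] and c₂ = [-3, 6].
Hence T = [1, 2] ⊗ [0, 1] ⊗ [-6, -2] + [0, 1] ⊗ [1, -2] ⊗ [-3, 6], so rank(T) ≤ 2.
These bounds meet, so rank(T) = 2.

2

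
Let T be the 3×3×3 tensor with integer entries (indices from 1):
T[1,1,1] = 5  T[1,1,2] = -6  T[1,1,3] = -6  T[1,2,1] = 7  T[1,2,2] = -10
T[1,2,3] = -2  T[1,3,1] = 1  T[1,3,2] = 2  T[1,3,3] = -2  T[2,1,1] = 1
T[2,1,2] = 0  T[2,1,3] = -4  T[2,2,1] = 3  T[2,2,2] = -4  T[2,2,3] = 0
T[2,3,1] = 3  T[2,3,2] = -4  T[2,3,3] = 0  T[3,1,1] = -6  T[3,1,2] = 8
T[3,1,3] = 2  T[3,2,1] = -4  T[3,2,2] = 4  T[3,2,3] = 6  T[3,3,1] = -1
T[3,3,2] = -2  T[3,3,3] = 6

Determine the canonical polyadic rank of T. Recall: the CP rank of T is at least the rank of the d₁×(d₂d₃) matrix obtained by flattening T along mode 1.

3

Lower bound: the mode-3 unfolding of T (rows indexed by k, columns by (i,j) = (1,1), (1,2), (1,3), (2,1), (2,2), (2,3), (3,1), (3,2), (3,3)) is [[5, 7, 1, 1, 3, 3, -6, -4, -1], [-6, -10, 2, 0, -4, -4, 8, 4, -2], [-6, -2, -2, -4, 0, 0, 2, 6, 6]].
There the 3×3 minor on rows k ∈ {1, 2, 3}, columns (i,j) ∈ {(1,1), (1,2), (1,3)} is det [[5, 7, 1], [-6, -10, 2], [-6, -2, -2]] = -96 ≠ 0, so this unfolding has rank ≥ 3; CP rank is at least every unfolding rank, so rank(T) ≥ 3. (Flattening ranks never certify an upper bound on CP rank; for that we must actually write T with 3 rank-1 terms.)
Upper bound: T is a sum of 3 rank-1 terms, T = [1, 1, 1] ⊗ [1, -1, -1] ⊗ [-1, 2, -2] + [2, 0, -1] ⊗ [1, 1, -2] ⊗ [1, -2, 0] + [2, 1, -2] ⊗ [1, 1, 1] ⊗ [2, -2, -2] (written with every a and b primitive with positive leading entry and the scale carried by c; CP decompositions are not unique, and this one is verified by expanding entrywise), so rank(T) ≤ 3.
These bounds meet, so rank(T) = 3.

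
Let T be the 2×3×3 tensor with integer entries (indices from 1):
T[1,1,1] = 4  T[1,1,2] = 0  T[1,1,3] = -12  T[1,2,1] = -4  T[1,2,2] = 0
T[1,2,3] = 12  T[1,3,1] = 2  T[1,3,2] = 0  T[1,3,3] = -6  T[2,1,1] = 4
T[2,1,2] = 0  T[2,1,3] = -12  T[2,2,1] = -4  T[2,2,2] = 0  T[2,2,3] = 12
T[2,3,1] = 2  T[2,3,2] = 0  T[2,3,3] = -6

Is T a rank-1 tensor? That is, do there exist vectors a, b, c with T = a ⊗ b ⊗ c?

Yes

If T = a ⊗ b ⊗ c then every fibre of T is a multiple of the corresponding factor, so read the factors off the fibres through the nonzero entry T[1,1,1] = 4.
The mode-1 fibre T[:,1,1] = [4, 4] gives a = [1, 1] (primitive direction); the mode-2 fibre T[1,:,1] = [4, -4, 2] gives b = [2, -2, 1]; then c[k] = T[1,1,k] / (a[1]·b[1]) = [4, 0, -12] / 2 = [2, 0, -6].
Expanding [1, 1] ⊗ [2, -2, 1] ⊗ [2, 0, -6] reproduces all 18 entries of T, so T = [1, 1] ⊗ [2, -2, 1] ⊗ [2, 0, -6] and rank(T) ≤ 1.
Equivalently every frontal slice T[:,:,k] is c[k] times the rank-1 matrix [1, 1] ⊗ [2, -2, 1]. So T has rank 1 (it is nonzero).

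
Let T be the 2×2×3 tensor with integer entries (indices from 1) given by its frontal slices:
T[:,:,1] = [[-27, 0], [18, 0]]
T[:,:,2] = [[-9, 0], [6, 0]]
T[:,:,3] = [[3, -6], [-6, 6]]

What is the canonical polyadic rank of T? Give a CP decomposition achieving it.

Lower bound: the mode-3 unfolding of T (rows indexed by k, columns by (i,j) = (1,1), (1,2), (2,1), (2,2)) is [[-27, 0, 18, 0], [-9, 0, 6, 0], [3, -6, -6, 6]].
There the 2×2 minor on rows k ∈ {1, 3}, columns (i,j) ∈ {(1,1), (1,2)} is det [[-27, 0], [3, -6]] = 162 ≠ 0, so this unfolding has rank ≥ 2; CP rank is at least every unfolding rank, so rank(T) ≥ 2. (This is only a lower bound: in general the CP rank may exceed every unfolding rank, so we still need to exhibit 2 rank-1 terms summing to T.)
Upper bound — finding two terms. Write S_k = T[:,:,k] for the frontal slices: S₁ = [[-27, 0], [18, 0]], S₂ = [[-9, 0], [6, 0]], S₃ = [[3, -6], [-6, 6]].
If T = a₁ ⊗ b₁ ⊗ c₁ + a₂ ⊗ b₂ ⊗ c₂ then each S_k = c₁[k]·a₁b₁ᵀ + c₂[k]·a₂b₂ᵀ. S₁ and S₃ are linearly independent, so a₁b₁ᵀ and a₂b₂ᵀ must span the same plane of matrices: they are the rank-1 matrices of the form x·S₁ + y·S₃.
det(x·S₁ + y·S₃) is −54·xy − 18·y² = (-18)·(y)(3·x + y), vanishing at (x:y) = (1:0) and (1:-3).
M₁ = S₁ = [[-27, 0], [18, 0]] = (-9)·[3, -2][1, 0]ᵀ and M₂ = S₁ − 3·S₃ = [[-36, 18], [36, -18]] = (-18)·[1, -1][2, -1]ᵀ, so take a₁ = [3, -2], b₁ = [1, 0], a₂ = [1, -1], b₂ = [2, -1].
Each slice is an integer combination of E₁ = a₁b₁ᵀ and E₂ = a₂b₂ᵀ: S₁ = −9·E₁, S₂ = −3·E₁, S₃ = −3·E₁ + 6·E₂; reading off coefficients, c₁ = [-9, -3, -3] and c₂ = [0, 0, 6].
Hence T = [3, -2] ⊗ [1, 0] ⊗ [-9, -3, -3] + [1, -1] ⊗ [2, -1] ⊗ [0, 0, 6], so rank(T) ≤ 2.
These bounds meet, so rank(T) = 2.
Check entry T[1,2,2] = 0: (3)·(0)·(-3) + (1)·(-1)·(0) = 0.

rank(T) = 2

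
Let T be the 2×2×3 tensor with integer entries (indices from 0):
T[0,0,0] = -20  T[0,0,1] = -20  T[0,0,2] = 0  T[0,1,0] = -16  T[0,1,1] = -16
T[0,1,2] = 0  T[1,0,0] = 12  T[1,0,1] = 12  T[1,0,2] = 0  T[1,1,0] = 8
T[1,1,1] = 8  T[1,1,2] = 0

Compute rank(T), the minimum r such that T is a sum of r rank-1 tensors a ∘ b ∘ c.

2

Lower bound: the mode-2 unfolding of T (rows indexed by j, columns by (i,k) = (0,0), (0,1), (0,2), (1,0), (1,1), (1,2)) is [[-20, -20, 0, 12, 12, 0], [-16, -16, 0, 8, 8, 0]].
There the 2×2 minor on rows j ∈ {0, 1}, columns (i,k) ∈ {(0,0), (1,0)} is det [[-20, 12], [-16, 8]] = 32 ≠ 0, so this unfolding has rank ≥ 2; CP rank is at least every unfolding rank, so rank(T) ≥ 2. (Unfolding ranks only ever bound the CP rank from below — rank(T) can be strictly larger than all of them — so the matching upper bound has to come from an explicit 2-term decomposition.)
Upper bound — finding two terms. Every mode-3 slice of T is a multiple of one matrix: T[:,:,k] = c[k]·M with c = [1, 1, 0] and M = [[-20, -16], [12, 8]] (rows indexed by i, columns by j). So it suffices to write M as a sum of two rank-1 matrices.
Splitting M by its rows (i = 0, 1), M = [1, 0][-20, -16]ᵀ + [0, 1][12, 8]ᵀ.
Hence T = [1, 0] ∘ [-20, -16] ∘ [1, 1, 0] + [0, 1] ∘ [12, 8] ∘ [1, 1, 0], so rank(T) ≤ 2.
These bounds meet, so rank(T) = 2.
Check entry T[0,0,2] = 0: (1)·(-20)·(0) + (0)·(12)·(0) = 0.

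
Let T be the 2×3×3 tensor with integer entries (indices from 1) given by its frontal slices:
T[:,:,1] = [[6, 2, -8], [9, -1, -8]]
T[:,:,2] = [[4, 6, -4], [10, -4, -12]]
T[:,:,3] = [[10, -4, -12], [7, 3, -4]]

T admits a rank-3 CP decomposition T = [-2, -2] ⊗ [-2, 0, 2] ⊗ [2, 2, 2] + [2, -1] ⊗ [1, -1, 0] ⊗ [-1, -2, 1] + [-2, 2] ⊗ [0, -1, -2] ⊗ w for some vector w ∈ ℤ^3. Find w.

Subtract the known terms from T to get the rank-1 residual R = [-2, 2] ⊗ [0, -1, -2] ⊗ w, so R[i,j,k] = a[i]·b[j]·w[k]. Pick indices with nonzero a[1]·b[2] = (-2)·(-1) = 2. Only the fibre through (1,2,·) is needed: R[1,2,:] = T[1,2,:] − Σₗ aₗ[1]bₗ[2]cₗ = [2, 6, -4] − (-2)·(0)·[2, 2, 2] − (2)·(-1)·[-1, -2, 1] = [0, 2, -2]. Then w[k] = R[1,2,k] / 2 for each k, giving w = [0, 2, -2] / 2 = [0, 1, -1].

w = [0, 1, -1]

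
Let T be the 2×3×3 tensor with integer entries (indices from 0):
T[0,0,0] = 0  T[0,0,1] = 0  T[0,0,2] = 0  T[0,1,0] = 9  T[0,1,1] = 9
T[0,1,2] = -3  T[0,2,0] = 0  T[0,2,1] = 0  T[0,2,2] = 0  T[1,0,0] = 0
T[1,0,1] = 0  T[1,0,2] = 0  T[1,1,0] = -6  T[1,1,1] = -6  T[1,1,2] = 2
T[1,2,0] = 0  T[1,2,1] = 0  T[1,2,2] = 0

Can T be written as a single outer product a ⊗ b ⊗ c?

Yes

The mode-1 fibre T[:,1,0] = [9, -6] gives a = (3, -2) (primitive direction); the mode-2 fibre T[0,:,0] = [0, 9, 0] gives b = (0, 1, 0); then c[k] = T[0,1,k] / (a[0]·b[1]) = [9, 9, -3] / 3 = (3, 3, -1).
Expanding (3, -2) ⊗ (0, 1, 0) ⊗ (3, 3, -1) reproduces all 18 entries of T, so T = (3, -2) ⊗ (0, 1, 0) ⊗ (3, 3, -1) and rank(T) ≤ 1.
Equivalently every frontal slice T[:,:,k] is c[k] times the rank-1 matrix (3, -2) ⊗ (0, 1, 0). So T has rank 1 (it is nonzero).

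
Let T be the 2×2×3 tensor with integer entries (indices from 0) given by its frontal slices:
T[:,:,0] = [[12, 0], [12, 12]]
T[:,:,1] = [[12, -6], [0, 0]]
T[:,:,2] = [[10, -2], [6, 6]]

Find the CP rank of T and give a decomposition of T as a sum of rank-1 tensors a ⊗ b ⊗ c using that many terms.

rank(T) = 2

Lower bound: in the mode-3 unfolding of T (rows indexed by k, columns by (i,j)) the 2×2 minor on rows k ∈ {0, 1}, columns (i,j) ∈ {(0,0), (0,1)} is det [[12, 0], [12, -6]] = -72 ≠ 0, so that unfolding has rank ≥ 2 and hence rank(T) ≥ 2 (CP rank is at least every unfolding rank, though it can be larger).
Upper bound: with S_k = T[:,:,k], the two rank-1 terms a₁b₁ᵀ, a₂b₂ᵀ are the rank-1 members of the pencil x·S₀ + y·S₁.
det(x·S₀ + y·S₁) is 144·x² + 216·xy = 72·(2·x + 3·y)(x), vanishing at (x:y) = (3:-2) and (0:1).
M₁ = 3·S₀ − 2·S₁ = [[12, 12], [36, 36]] = 12·[1, 3][1, 1]ᵀ and M₂ = S₁ = [[12, -6], [0, 0]] = 6·[1, 0][2, -1]ᵀ, so take a₁ = [1, 3], b₁ = [1, 1], a₂ = [1, 0], b₂ = [2, -1].
Each slice is an integer combination of E₁ = a₁b₁ᵀ and E₂ = a₂b₂ᵀ: S₀ = 4·E₁ + 4·E₂, S₁ = 6·E₂, S₂ = 2·E₁ + 4·E₂; reading off coefficients, c₁ = [4, 0, 2] and c₂ = [4, 6, 4].
Hence T = [1, 3] ⊗ [1, 1] ⊗ [4, 0, 2] + [1, 0] ⊗ [2, -1] ⊗ [4, 6, 4], so rank(T) ≤ 2.
These bounds meet, so rank(T) = 2.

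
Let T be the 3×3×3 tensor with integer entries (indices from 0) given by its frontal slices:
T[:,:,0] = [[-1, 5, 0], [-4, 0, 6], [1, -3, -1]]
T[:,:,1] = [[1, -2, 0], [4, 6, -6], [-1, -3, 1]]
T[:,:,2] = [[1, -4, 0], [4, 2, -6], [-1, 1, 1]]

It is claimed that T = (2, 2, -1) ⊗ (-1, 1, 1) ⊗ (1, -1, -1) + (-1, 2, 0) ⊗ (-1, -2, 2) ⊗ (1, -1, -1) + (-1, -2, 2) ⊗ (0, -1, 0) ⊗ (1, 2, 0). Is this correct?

Yes

Reconstruct entrywise from the claimed factors. For example, T[2,1,1] = -3 and Σₗ aₗ[2]bₗ[1]cₗ[1] = (-1)·(1)·(-1) + (0)·(-2)·(-1) + (2)·(-1)·(2) = -3; checking all 27 entries, every one matches. The claim holds.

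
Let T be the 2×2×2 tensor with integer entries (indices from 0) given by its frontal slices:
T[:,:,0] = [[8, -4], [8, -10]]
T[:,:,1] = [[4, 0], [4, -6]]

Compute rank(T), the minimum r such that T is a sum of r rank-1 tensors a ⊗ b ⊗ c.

Lower bound: the mode-1 unfolding of T (rows indexed by i, columns by (j,k) = (0,0), (0,1), (1,0), (1,1)) is [[8, 4, -4, 0], [8, 4, -10, -6]].
There the 2×2 minor on rows i ∈ {0, 1}, columns (j,k) ∈ {(0,0), (1,0)} is det [[8, -4], [8, -10]] = -48 ≠ 0, so this unfolding has rank ≥ 2; CP rank is at least every unfolding rank, so rank(T) ≥ 2. (This is only a lower bound: in general the CP rank may exceed every unfolding rank, so we still need to exhibit 2 rank-1 terms summing to T.)
Upper bound — finding two terms. Write S_k = T[:,:,k] for the frontal slices: S₀ = [[8, -4], [8, -10]], S₁ = [[4, 0], [4, -6]].
If T = a₁ ⊗ b₁ ⊗ c₁ + a₂ ⊗ b₂ ⊗ c₂ then each S_k = c₁[k]·a₁b₁ᵀ + c₂[k]·a₂b₂ᵀ. S₀ and S₁ are linearly independent, so a₁b₁ᵀ and a₂b₂ᵀ must span the same plane of matrices: they are the rank-1 matrices of the form x·S₀ + y·S₁.
det(x·S₀ + y·S₁) is −48·x² − 72·xy − 24·y² = (-24)·(x + y)(2·x + y), vanishing at (x:y) = (1:-1) and (1:-2).
M₁ = S₀ − S₁ = [[4, -4], [4, -4]] = 4·[1, 1][1, -1]ᵀ and M₂ = S₀ − 2·S₁ = [[0, -4], [0, 2]] = (-2)·[2, -1][0, 1]ᵀ, so take a₁ = [1, 1], b₁ = [1, -1], a₂ = [2, -1], b₂ = [0, 1].
Each slice is an integer combination of E₁ = a₁b₁ᵀ and E₂ = a₂b₂ᵀ: S₀ = 8·E₁ + 2·E₂, S₁ = 4·E₁ + 2·E₂; reading off coefficients, c₁ = [8, 4] and c₂ = [2, 2].
Hence T = [1, 1] ⊗ [1, -1] ⊗ [8, 4] + [2, -1] ⊗ [0, 1] ⊗ [2, 2], so rank(T) ≤ 2.
These bounds meet, so rank(T) = 2.

2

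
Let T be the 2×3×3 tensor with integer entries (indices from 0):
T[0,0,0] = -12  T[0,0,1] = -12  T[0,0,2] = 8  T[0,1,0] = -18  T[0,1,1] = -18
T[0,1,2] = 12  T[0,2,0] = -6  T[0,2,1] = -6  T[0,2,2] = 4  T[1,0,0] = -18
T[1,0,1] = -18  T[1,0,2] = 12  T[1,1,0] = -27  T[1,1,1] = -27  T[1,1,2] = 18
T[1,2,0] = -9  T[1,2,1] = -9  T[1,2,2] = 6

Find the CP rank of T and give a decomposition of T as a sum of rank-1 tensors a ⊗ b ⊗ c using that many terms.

Lower bound: T ≠ 0 (e.g. T[0,0,0] = -12), so rank(T) ≥ 1.
Upper bound: if T = a ⊗ b ⊗ c then every fibre of T is a multiple of the corresponding factor, so read the factors off the fibres through the nonzero entry T[0,0,0] = -12.
The mode-1 fibre T[:,0,0] = [-12, -18] gives a = [2, 3] (primitive direction); the mode-2 fibre T[0,:,0] = [-12, -18, -6] gives b = [2, 3, 1]; then c[k] = T[0,0,k] / (a[0]·b[0]) = [-12, -12, 8] / 4 = [-3, -3, 2].
Expanding [2, 3] ⊗ [2, 3, 1] ⊗ [-3, -3, 2] reproduces all 18 entries of T, so T = [2, 3] ⊗ [2, 3, 1] ⊗ [-3, -3, 2] and rank(T) ≤ 1.
These bounds meet, so rank(T) = 1.
Check entry T[1,0,2] = 12: (3)·(2)·(2) = 12.

rank(T) = 1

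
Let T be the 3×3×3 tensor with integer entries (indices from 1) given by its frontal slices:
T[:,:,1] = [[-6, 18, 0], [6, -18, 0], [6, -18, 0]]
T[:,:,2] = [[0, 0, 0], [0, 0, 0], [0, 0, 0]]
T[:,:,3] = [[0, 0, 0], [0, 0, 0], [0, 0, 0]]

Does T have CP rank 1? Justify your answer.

Yes

The mode-1 fibre T[:,1,1] = [-6, 6, 6] gives a = (1, -1, -1) (primitive direction); the mode-2 fibre T[1,:,1] = [-6, 18, 0] gives b = (1, -3, 0); then c[k] = T[1,1,k] / (a[1]·b[1]) = [-6, 0, 0] / 1 = (-6, 0, 0).
Expanding (1, -1, -1) ⊗ (1, -3, 0) ⊗ (-6, 0, 0) reproduces all 27 entries of T, so T = (1, -1, -1) ⊗ (1, -3, 0) ⊗ (-6, 0, 0) and rank(T) ≤ 1.
Equivalently every frontal slice T[:,:,k] is c[k] times the rank-1 matrix (1, -1, -1) ⊗ (1, -3, 0). So T has rank 1 (it is nonzero).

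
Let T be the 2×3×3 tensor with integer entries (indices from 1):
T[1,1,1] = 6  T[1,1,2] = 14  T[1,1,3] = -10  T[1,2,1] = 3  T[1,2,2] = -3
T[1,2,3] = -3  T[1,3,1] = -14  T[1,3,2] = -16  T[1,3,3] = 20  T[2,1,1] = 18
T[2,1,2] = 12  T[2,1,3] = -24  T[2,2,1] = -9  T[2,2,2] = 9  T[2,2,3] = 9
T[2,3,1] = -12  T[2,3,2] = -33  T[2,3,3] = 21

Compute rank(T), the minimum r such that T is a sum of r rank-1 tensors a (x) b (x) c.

2

Lower bound: the mode-2 unfolding of T (rows indexed by j, columns by (i,k) = (1,1), (1,2), (1,3), (2,1), (2,2), (2,3)) is [[6, 14, -10, 18, 12, -24], [3, -3, -3, -9, 9, 9], [-14, -16, 20, -12, -33, 21]].
There the 2×2 minor on rows j ∈ {1, 2}, columns (i,k) ∈ {(1,1), (1,2)} is det [[6, 14], [3, -3]] = -60 ≠ 0, so this unfolding has rank ≥ 2; CP rank is at least every unfolding rank, so rank(T) ≥ 2. (Flattening ranks never certify an upper bound on CP rank; for that we must actually write T with 2 rank-1 terms.)
Upper bound — finding two terms. Write S_k = T[:,:,k] for the frontal slices: S₁ = [[6, 3, -14], [18, -9, -12]], S₂ = [[14, -3, -16], [12, 9, -33]], S₃ = [[-10, -3, 20], [-24, 9, 21]].
If T = a₁ (x) b₁ (x) c₁ + a₂ (x) b₂ (x) c₂ then each S_k = c₁[k]·a₁b₁ᵀ + c₂[k]·a₂b₂ᵀ. S₁ and S₂ are linearly independent, so a₁b₁ᵀ and a₂b₂ᵀ must span the same plane of matrices: they are the rank-1 matrices of the form x·S₁ + y·S₂.
The 2×2 minor of x·S₁ + y·S₂ on rows {1,2}, columns {1,2} is −108·x² − 54·xy + 162·y² = (-54)·(2·x + 3·y)(x − y), vanishing at (x:y) = (3:-2) and (1:1).
M₁ = 3·S₁ − 2·S₂ = [[-10, 15, -10], [30, -45, 30]] = (-5)·[1, -3][2, -3, 2]ᵀ and M₂ = S₁ + S₂ = [[20, 0, -30], [30, 0, -45]] = 5·[2, 3][2, 0, -3]ᵀ, so take a₁ = [1, -3], b₁ = [2, -3, 2], a₂ = [2, 3], b₂ = [2, 0, -3].
Each slice is an integer combination of E₁ = a₁b₁ᵀ and E₂ = a₂b₂ᵀ: S₁ = −E₁ + 2·E₂, S₂ = E₁ + 3·E₂, S₃ = E₁ − 3·E₂; reading off coefficients, c₁ = [-1, 1, 1] and c₂ = [2, 3, -3].
Hence T = [1, -3] (x) [2, -3, 2] (x) [-1, 1, 1] + [2, 3] (x) [2, 0, -3] (x) [2, 3, -3], so rank(T) ≤ 2.
These bounds meet, so rank(T) = 2.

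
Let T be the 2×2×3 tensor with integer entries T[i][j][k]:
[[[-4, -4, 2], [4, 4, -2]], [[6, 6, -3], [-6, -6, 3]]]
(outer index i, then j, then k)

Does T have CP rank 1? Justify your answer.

If T = a ⊗ b ⊗ c then every fibre of T is a multiple of the corresponding factor, so read the factors off the fibres through the nonzero entry T[0,0,0] = -4.
The mode-1 fibre T[:,0,0] = [-4, 6] gives a = (2, -3) (primitive direction); the mode-2 fibre T[0,:,0] = [-4, 4] gives b = (1, -1); then c[k] = T[0,0,k] / (a[0]·b[0]) = [-4, -4, 2] / 2 = (-2, -2, 1).
Expanding (2, -3) ⊗ (1, -1) ⊗ (-2, -2, 1) reproduces all 12 entries of T, so T = (2, -3) ⊗ (1, -1) ⊗ (-2, -2, 1) and rank(T) ≤ 1.
Equivalently every frontal slice T[:,:,k] is c[k] times the rank-1 matrix (2, -3) ⊗ (1, -1). So T has rank 1 (it is nonzero).

Yes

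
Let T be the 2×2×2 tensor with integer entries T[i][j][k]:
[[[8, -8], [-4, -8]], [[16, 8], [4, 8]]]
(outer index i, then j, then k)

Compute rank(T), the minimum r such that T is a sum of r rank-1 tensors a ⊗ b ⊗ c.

Lower bound: the mode-2 unfolding of T (rows indexed by j, columns by (i,k) = (0,0), (0,1), (1,0), (1,1)) is [[8, -8, 16, 8], [-4, -8, 4, 8]].
There the 2×2 minor on rows j ∈ {0, 1}, columns (i,k) ∈ {(0,0), (0,1)} is det [[8, -8], [-4, -8]] = -96 ≠ 0, so this unfolding has rank ≥ 2; CP rank is at least every unfolding rank, so rank(T) ≥ 2. (Unfolding ranks only ever bound the CP rank from below — rank(T) can be strictly larger than all of them — so the matching upper bound has to come from an explicit 2-term decomposition.)
Upper bound — finding two terms. Write S_k = T[:,:,k] for the frontal slices: S₀ = [[8, -4], [16, 4]], S₁ = [[-8, -8], [8, 8]].
If T = a₁ ⊗ b₁ ⊗ c₁ + a₂ ⊗ b₂ ⊗ c₂ then each S_k = c₁[k]·a₁b₁ᵀ + c₂[k]·a₂b₂ᵀ. S₀ and S₁ are linearly independent, so a₁b₁ᵀ and a₂b₂ᵀ must span the same plane of matrices: they are the rank-1 matrices of the form x·S₀ + y·S₁.
det(x·S₀ + y·S₁) is 96·x² + 192·xy = 96·(x + 2·y)(x), vanishing at (x:y) = (2:-1) and (0:1).
M₁ = 2·S₀ − S₁ = [[24, 0], [24, 0]] = 24·(1, 1)(1, 0)ᵀ and M₂ = S₁ = [[-8, -8], [8, 8]] = (-8)·(1, -1)(1, 1)ᵀ, so take a₁ = (1, 1), b₁ = (1, 0), a₂ = (1, -1), b₂ = (1, 1).
Each slice is an integer combination of E₁ = a₁b₁ᵀ and E₂ = a₂b₂ᵀ: S₀ = 12·E₁ − 4·E₂, S₁ = −8·E₂; reading off coefficients, c₁ = (12, 0) and c₂ = (-4, -8).
Hence T = (1, 1) ⊗ (1, 0) ⊗ (12, 0) + (1, -1) ⊗ (1, 1) ⊗ (-4, -8), so rank(T) ≤ 2.
These bounds meet, so rank(T) = 2.
Check entry T[0,0,1] = -8: (1)·(1)·(0) + (1)·(1)·(-8) = -8.

2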